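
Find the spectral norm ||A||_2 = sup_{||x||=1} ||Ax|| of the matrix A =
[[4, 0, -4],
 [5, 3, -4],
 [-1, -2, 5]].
||A||_2 ≈ 10.0025 (= sqrt(largest eigenvalue of A^T A))

||A||_2 = sigma_max(A) = sqrt(lambda_max(A^T A)). Form the symmetric matrix M = A^T A =
[[42, 17, -41],
 [17, 13, -22],
 [-41, -22, 57]].
Its characteristic polynomial (trace, sum of principal 2x2 minors, determinant of M give the coefficients) is
  p(λ) = det(λ I - M) = λ^3 - 112λ^2 + 1227λ - 3136.
No integer candidate from the rational root theorem (±divisors of 3136) is a root, so the roots are irrational. The cubic discriminant is Δ = 1364581172 > 0, so there are three distinct real roots. p(3) = -436 and p(4) = 44 have opposite signs, so a root lies in (3, 4); Newton's method refines it to λ ≈ 3.8873. p(8) = 24 and p(9) = -436 have opposite signs, so a root lies in (8, 9); Newton's method refines it to λ ≈ 8.0634. p(100) = -436 and p(101) = 8580 have opposite signs, so a root lies in (100, 101); Newton's method refines it to λ ≈ 100.0493. Check (Vieta): the three roots sum to 112, matching tr M = 112.
So the eigenvalues of A^T A are ≈ 3.8873, 8.0634, 100.0493 (all ≥ 0, as they must be for A^T A). The largest is λ_max ≈ 100.0493, hence ||A||_2 = sqrt(λ_max) ≈ 10.0025.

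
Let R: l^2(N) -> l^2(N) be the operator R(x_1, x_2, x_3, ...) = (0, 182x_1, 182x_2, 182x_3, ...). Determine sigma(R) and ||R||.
sigma(R) = closed disk {z in C : |z| ≤ 182}; ||R|| = 182

Note R = 182·U where U is the unit right shift (U x)_k = x_{k-1} (with x_0 := 0); so ||R|| = 182||U|| and sigma(R) = 182·sigma(U). ||R x||^2 = sum_{k≥1} |182x_k|^2 = 33124||x||^2, so ||R|| = 182 and sigma(R) ⊂ {|z| ≤ 182}. For any |lambda| < 182, the equation (R - lambda I) x = 0 forces x_1 = 0, then 182x_k = lambda x_{k+1} ⇒ x = 0, so R has no eigenvalues. But (R - lambda I) is not surjective for |lambda| < 182: solving (R - lambda I) x = e_1 would require x_n proportional to (lambda/182)^(-n), which is not in l^2. So every |lambda| < 182 lies in the residual spectrum. The boundary |lambda| = 182 is in the approximate point spectrum (the spectrum is closed). Hence sigma(R) is the closed disk of radius 182.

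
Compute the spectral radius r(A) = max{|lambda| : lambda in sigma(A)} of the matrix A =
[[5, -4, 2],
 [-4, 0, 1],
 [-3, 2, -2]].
r(A) = (4 + sqrt(88))/2 ≈ 6.6904

The eigenvalues of A are the roots of its characteristic polynomial. With M = A (coefficients from the trace, the sum of principal 2x2 minors, and det A):
  p(λ) = det(λ I - M) = λ^3 - 3λ^2 - 22λ - 18.
By the rational root theorem any rational root is an integer divisor of 18. Testing λ = -1: p(-1) = -1 - 3 + 22 - 18 = 0, so λ = -1 is a root. Dividing out (λ + 1) leaves p(λ) = (λ + 1)(λ^2 - 4λ - 18). For λ^2 - 4λ - 18 the discriminant is 88. It is nonnegative but not a perfect square, so the roots are real and irrational: λ = (4 ± sqrt(88))/2 ≈ 6.6904, -2.6904.
Thus the eigenvalues (to 4 decimals) are 6.6904 (modulus 6.6904); -2.6904 (modulus 2.6904); -1 (modulus 1). The spectral radius is the largest modulus: r(A) = (4 + sqrt(88))/2 ≈ 6.6904. (Cross-check: r(A) ≤ ||A||_2 ≈ 8.3356; equality holds whenever A is normal, though it can also hold for some non-normal A.)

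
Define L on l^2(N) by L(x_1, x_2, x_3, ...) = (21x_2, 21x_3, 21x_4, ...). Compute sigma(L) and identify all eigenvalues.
sigma(L) = closed disk {z in C : |z| ≤ 21}; sigma_p(L) = open disk {z in C : |z| < 21}

Note L = 21·V where V is the unit left shift (V x)_k = x_{k+1}; so sigma(L) = 21·sigma(V) and ||L|| = 21||V||. ||L x||^2 = 441sum_{k≥2} |x_k|^2 ≤ 441||x||^2, with equality on {x : x_1 = 0}, so ||L|| = 21. For any lambda with |lambda| < 21, set r = lambda/21 (|r| < 1); the vector x = (1, r, r^2, ...) is in l^2 and satisfies L x = 21(r, r^2, ...) = lambda x, so lambda is an eigenvalue. On the boundary |lambda| = 21 the geometric series diverges, so no l^2 eigenvector exists, but these lambda lie in the approximate point spectrum. Hence sigma(L) is the closed disk of radius 21 and sigma_p(L) is the open disk.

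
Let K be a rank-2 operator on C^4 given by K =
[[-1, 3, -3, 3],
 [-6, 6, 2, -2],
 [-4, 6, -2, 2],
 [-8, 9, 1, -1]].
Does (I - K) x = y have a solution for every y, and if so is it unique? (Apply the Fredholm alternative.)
(I - K) is invertible (det(I - K) = 14 ≠ 0), so for every y in C^4 the equation (I - K) x = y has a unique solution.

K has rank 2 and factors as K = U V^T = u1 v1^T + u2 v2^T with u1 = (2, 0, 2, 1), v1 = (-2, 3, -1, 1), u2 = (-1, 2, 0, 2), v2 = (-3, 3, 1, -1) (multiplying out reproduces the displayed K). The nonzero eigenvalues of U V^T coincide with those of the 2 x 2 matrix G = V^T U = [[v1·u1, v1·u2], [v2·u1, v2·u2]] = [[-5, 10], [-5, 7]], and by the Sylvester determinant identity det(I_4 - U V^T) = det(I_2 - V^T U) = det([[6, -10], [5, -6]]) = (6)(-6) - (-10)(5) = 14. (Direct check: I - K =
[[2, -3, 3, -3],
 [6, -5, -2, 2],
 [4, -6, 3, -2],
 [8, -9, -1, 2]]
has determinant 14.) The finite-dimensional Fredholm alternative says: either (I - K) is invertible, or ker(I - K) ≠ {0} and then range(I - K) = ker((I - K)^*)^⊥, with dim ker(I - K) = dim ker((I - K)^*). Since det(I - K) ≠ 0, 1 is not an eigenvalue of K and ker(I - K) = {0}, so we are in the first case: for every y there is a unique x = (I - K)^(-1) y. (Explicitly, by the Woodbury identity, (I - U V^T)^(-1) = I + U (I_2 - G)^(-1) V^T.)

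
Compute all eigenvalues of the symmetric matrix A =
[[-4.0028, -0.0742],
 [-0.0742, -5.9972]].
sigma(A) ≈ {-6, -4}

A is real symmetric, so its spectrum consists of real eigenvalues. Expanding the characteristic polynomial of the displayed matrix gives
  det(λ I - A) = p(λ) = λ^2 + (10)λ + (24).
Solving p(λ) = 0 yields eigenvalues ≈ -6, -4. (A is shown rounded to 4 decimals, so these recover the underlying integer eigenvalues to within that precision.)
Verification: the trace of A = -10 equals the sum of eigenvalues -10, and det(A) ≈ 24.0001 matches the eigenvalue product 24.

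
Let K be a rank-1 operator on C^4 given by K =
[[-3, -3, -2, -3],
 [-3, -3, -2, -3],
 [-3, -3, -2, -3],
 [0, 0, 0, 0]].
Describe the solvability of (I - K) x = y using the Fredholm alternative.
(I - K) is invertible (det(I - K) = 9 ≠ 0), so for every y in C^4 the equation (I - K) x = y has a unique solution.

K has rank 1, so it is an outer product K = u v^T: every row of K is a multiple of one row vector. Reading off the entries, u = (1, 1, 1, 0) and v = (-3, -3, -2, -3) (row i of K equals u_i·v^T). A rank-one matrix u v^T satisfies K u = u (v·u) and kills the (3)-dimensional subspace v^⊥, so its characteristic polynomial is lambda^3 (lambda - v·u) with v·u = tr K = -8. Hence the eigenvalues of I - K are 1 (multiplicity 3) and 1 - (-8) = 9, so det(I - K) = 9. (Direct check: I - K =
[[4, 3, 2, 3],
 [3, 4, 2, 3],
 [3, 3, 3, 3],
 [0, 0, 0, 1]]
has determinant 9.) The finite-dimensional Fredholm alternative says: either (I - K) is invertible, or ker(I - K) ≠ {0} and then range(I - K) = ker((I - K)^*)^⊥, with dim ker(I - K) = dim ker((I - K)^*). Since det(I - K) ≠ 0, 1 is not an eigenvalue of K and ker(I - K) = {0}, so we are in the first case: for every y there is a unique x = (I - K)^(-1) y. Explicitly, by the Sherman–Morrison formula, (I - u v^T)^(-1) = I + u v^T/(1 - v·u), i.e. (I - K)^(-1) = I + K/(9).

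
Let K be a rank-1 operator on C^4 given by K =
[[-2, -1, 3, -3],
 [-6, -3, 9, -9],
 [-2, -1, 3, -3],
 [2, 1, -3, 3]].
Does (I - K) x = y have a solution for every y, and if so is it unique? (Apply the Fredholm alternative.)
(I - K) is singular (det(I - K) = 0, i.e. 1 ∈ sigma(K)). (I - K) x = y is solvable iff y ⊥ ker((I - K)^*) = span{(-2, -1, 3, -3)}, i.e. iff -2y_1 - y_2 + 3y_3 - 3y_4 = 0. When solvable, the solutions are x = y + c·(1, 3, 1, -1), c arbitrary (ker(I - K) = span{(1, 3, 1, -1)}, dimension 1).

K has rank 1, so it is an outer product K = u v^T: every row of K is a multiple of one row vector. Reading off the entries, u = (1, 3, 1, -1) and v = (-2, -1, 3, -3) (row i of K equals u_i·v^T). A rank-one matrix u v^T satisfies K u = u (v·u) and kills the (3)-dimensional subspace v^⊥, so its characteristic polynomial is lambda^3 (lambda - v·u) with v·u = tr K = 1. Hence the eigenvalues of I - K are 1 (multiplicity 3) and 1 - (1) = 0, so det(I - K) = 0. (Direct check: I - K =
[[3, 1, -3, 3],
 [6, 4, -9, 9],
 [2, 1, -2, 3],
 [-2, -1, 3, -2]]
has determinant 0.) So 1 is an eigenvalue of K and (I - K) is not invertible. The finite-dimensional Fredholm alternative says: either (I - K) is invertible, or ker(I - K) ≠ {0} and then range(I - K) = ker((I - K)^*)^⊥, with dim ker(I - K) = dim ker((I - K)^*). We are in the second case, so we need both kernels. Kernel of I - K: (I - K) u = u - u (v·u) = u - u = 0, so ker(I - K) = span{u} = span{(1, 3, 1, -1)} (it is exactly 1-dimensional because rank(I - K) = 3). Kernel of the adjoint: K is real, so (I - K)^* = I - K^T = I - v u^T, and (I - v u^T) v = v - v (u·v) = 0; hence ker((I - K)^*) = span{v} = span{(-2, -1, 3, -3)}. Therefore (I - K) x = y is solvable iff <y, v> = 0, i.e. iff -2y_1 - y_2 + 3y_3 - 3y_4 = 0. When this holds, K y = u (v·y) = 0, so (I - K) y = y and x = y is a particular solution; the full solution set is the line x = y + c·u = y + c·(1, 3, 1, -1), c ∈ C.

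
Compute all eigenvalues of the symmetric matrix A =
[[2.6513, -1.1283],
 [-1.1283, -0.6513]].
sigma(A) ≈ {-1, 3}

A is real symmetric, so its spectrum consists of real eigenvalues. Expanding the characteristic polynomial of the displayed matrix gives
  det(λ I - A) = p(λ) = λ^2 + (-2)λ + (-3).
Solving p(λ) = 0 yields eigenvalues ≈ -1, 3. (A is shown rounded to 4 decimals, so these recover the underlying integer eigenvalues to within that precision.)
Verification: the trace of A = 2 equals the sum of eigenvalues 2, and det(A) ≈ -2.9999 matches the eigenvalue product -3.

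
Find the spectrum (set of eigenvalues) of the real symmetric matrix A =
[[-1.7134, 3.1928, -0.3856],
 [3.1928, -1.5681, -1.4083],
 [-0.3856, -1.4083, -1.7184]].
sigma(A) ≈ {-5, -2, 2}

A is real symmetric, so its spectrum consists of real eigenvalues. Expanding the characteristic polynomial of the displayed matrix gives
  det(λ I - A) = p(λ) = λ^3 + (5)λ^2 + (-4)λ + (-20).
Solving p(λ) = 0 yields eigenvalues ≈ -5, -2, 2. (A is shown rounded to 4 decimals, so these recover the underlying integer eigenvalues to within that precision.)
Verification: the trace of A = -5 equals the sum of eigenvalues -5, and det(A) ≈ 19.9994 matches the eigenvalue product 20.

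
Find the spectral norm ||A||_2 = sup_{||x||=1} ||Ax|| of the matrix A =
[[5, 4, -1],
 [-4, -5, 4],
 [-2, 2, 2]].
||A||_2 ≈ 9.7342 (= sqrt(largest eigenvalue of A^T A))

||A||_2 = sigma_max(A) = sqrt(lambda_max(A^T A)). Form the symmetric matrix M = A^T A =
[[45, 36, -25],
 [36, 45, -20],
 [-25, -20, 21]].
Its characteristic polynomial (trace, sum of principal 2x2 minors, determinant of M give the coefficients) is
  p(λ) = det(λ I - M) = λ^3 - 111λ^2 + 1594λ - 5184.
No integer candidate from the rational root theorem (±divisors of 5184) is a root, so the roots are irrational. The cubic discriminant is Δ = 2530544900 > 0, so there are three distinct real roots. p(4) = -520 and p(5) = 136 have opposite signs, so a root lies in (4, 5); Newton's method refines it to λ ≈ 4.7661. p(11) = 250 and p(12) = -312 have opposite signs, so a root lies in (11, 12); Newton's method refines it to λ ≈ 11.4788. p(94) = -5560 and p(95) = 1846 have opposite signs, so a root lies in (94, 95); Newton's method refines it to λ ≈ 94.7551. Check (Vieta): the three roots sum to 111, matching tr M = 111.
So the eigenvalues of A^T A are ≈ 4.7661, 11.4788, 94.7551 (all ≥ 0, as they must be for A^T A). The largest is λ_max ≈ 94.7551, hence ||A||_2 = sqrt(λ_max) ≈ 9.7342.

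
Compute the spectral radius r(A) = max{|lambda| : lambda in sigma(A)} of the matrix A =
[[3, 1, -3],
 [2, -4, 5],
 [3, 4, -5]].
r(A) ≈ 8.7448

The eigenvalues of A are the roots of its characteristic polynomial. With M = A (coefficients from the trace, the sum of principal 2x2 minors, and det A):
  p(λ) = det(λ I - M) = λ^3 + 6λ^2 - 20λ + 35.
No integer candidate from the rational root theorem (±divisors of 35) is a root, so the roots are irrational. The cubic discriminant is Δ = -92515 < 0, so there is one real root and a complex-conjugate pair. p(-9) = -28 and p(-8) = 67 have opposite signs, so a root lies in (-9, -8); Newton's method refines it to λ ≈ -8.7448. Dividing out (λ - (-8.7448)) leaves approximately λ^2 - 2.7448λ + 4.0024. For λ^2 - 2.7448λ + 4.0024 the discriminant is -8.4758. It is negative, so the remaining roots are the complex-conjugate pair λ ≈ 1.3724 ± 1.4557i. Their product equals the constant term, so |λ|^2 ≈ 4.0024 and |λ| ≈ 2.0006.
Thus the eigenvalues (to 4 decimals) are -8.7448 (modulus 8.7448); 1.3724 ± 1.4557i (modulus 2.0006). The spectral radius is the largest modulus: r(A) ≈ 8.7448. (Cross-check: r(A) ≤ ||A||_2 ≈ 9.7065; equality holds whenever A is normal, though it can also hold for some non-normal A.)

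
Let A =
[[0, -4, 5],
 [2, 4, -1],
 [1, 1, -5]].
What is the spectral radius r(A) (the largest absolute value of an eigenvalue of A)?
r(A) ≈ 5.4664

The eigenvalues of A are the roots of its characteristic polynomial. With M = A (coefficients from the trace, the sum of principal 2x2 minors, and det A):
  p(λ) = det(λ I - M) = λ^3 + λ^2 - 16λ + 46.
No integer candidate from the rational root theorem (±divisors of 46) is a root, so the roots are irrational. The cubic discriminant is Δ = -53924 < 0, so there is one real root and a complex-conjugate pair. p(-6) = -38 and p(-5) = 26 have opposite signs, so a root lies in (-6, -5); Newton's method refines it to λ ≈ -5.4664. Dividing out (λ - (-5.4664)) leaves approximately λ^2 - 4.4664λ + 8.4151. For λ^2 - 4.4664λ + 8.4151 the discriminant is -13.7116. It is negative, so the remaining roots are the complex-conjugate pair λ ≈ 2.2332 ± 1.8515i. Their product equals the constant term, so |λ|^2 ≈ 8.4151 and |λ| ≈ 2.9009.
Thus the eigenvalues (to 4 decimals) are -5.4664 (modulus 5.4664); 2.2332 ± 1.8515i (modulus 2.9009). The spectral radius is the largest modulus: r(A) ≈ 5.4664. (Cross-check: r(A) ≤ ||A||_2 ≈ 8.6088; equality holds whenever A is normal, though it can also hold for some non-normal A.)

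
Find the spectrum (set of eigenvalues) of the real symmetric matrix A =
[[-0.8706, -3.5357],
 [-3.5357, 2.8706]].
sigma(A) ≈ {-3, 5}

A is real symmetric, so its spectrum consists of real eigenvalues. Expanding the characteristic polynomial of the displayed matrix gives
  det(λ I - A) = p(λ) = λ^2 + (-2)λ + (-15).
Solving p(λ) = 0 yields eigenvalues ≈ -3, 5. (A is shown rounded to 4 decimals, so these recover the underlying integer eigenvalues to within that precision.)
Verification: the trace of A = 2 equals the sum of eigenvalues 2, and det(A) ≈ -15.0003 matches the eigenvalue product -15.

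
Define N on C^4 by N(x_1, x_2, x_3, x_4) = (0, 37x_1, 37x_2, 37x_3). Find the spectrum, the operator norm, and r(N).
sigma(N) = {0}; ||N|| = 37; r(N) = 0. (N is nilpotent with N^4 = 0.)

On C^4, N is a strictly lower-triangular matrix with 37 on the subdiagonal and zeros elsewhere, so its characteristic polynomial is lambda^4 and every eigenvalue is 0: sigma(N) = {0}. For the operator norm, N e_i = 37e_{i+1} for i = 1, ..., 3 and N e_4 = 0, so the singular values of N are 37 (with multiplicity 3) and 0; hence ||N|| = 37. The spectral radius r(N) = max|lambda| = 0. Note ||N|| > r(N) — characteristic of non-normal nilpotent operators. Indeed N^4 = 0.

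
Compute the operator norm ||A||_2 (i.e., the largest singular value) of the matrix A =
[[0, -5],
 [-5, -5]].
||A||_2 = sqrt((75 + sqrt(3125))/2) ≈ 8.0902 (= sqrt(largest eigenvalue of A^T A))

||A||_2 = sigma_max(A) = sqrt(lambda_max(A^T A)). Form the symmetric matrix M = A^T A =
[[25, 25],
 [25, 50]].
Its characteristic polynomial (trace, determinant of M give the coefficients) is
  p(λ) = det(λ I - M) = λ^2 - 75λ + 625.
For λ^2 - 75λ + 625 the discriminant is 3125. It is nonnegative but not a perfect square, so the roots are real and irrational: λ = (75 ± sqrt(3125))/2 ≈ 65.4508, 9.5492.
So the eigenvalues of A^T A are ≈ 9.5492, 65.4508 (all ≥ 0, as they must be for A^T A). The largest is λ_max = (75 + sqrt(3125))/2 ≈ 65.4508, hence ||A||_2 = sqrt(λ_max) = sqrt((75 + sqrt(3125))/2) ≈ 8.0902.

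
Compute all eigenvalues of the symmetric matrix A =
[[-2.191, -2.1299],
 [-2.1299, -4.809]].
sigma(A) ≈ {-6, -1}

A is real symmetric, so its spectrum consists of real eigenvalues. Expanding the characteristic polynomial of the displayed matrix gives
  det(λ I - A) = p(λ) = λ^2 + (7)λ + (6).
Solving p(λ) = 0 yields eigenvalues ≈ -6, -1. (A is shown rounded to 4 decimals, so these recover the underlying integer eigenvalues to within that precision.)
Verification: the trace of A = -7 equals the sum of eigenvalues -7, and det(A) ≈ 6.0000 matches the eigenvalue product 6.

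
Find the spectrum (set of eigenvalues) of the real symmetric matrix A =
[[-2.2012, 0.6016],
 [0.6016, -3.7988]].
sigma(A) ≈ {-4, -2}

A is real symmetric, so its spectrum consists of real eigenvalues. Expanding the characteristic polynomial of the displayed matrix gives
  det(λ I - A) = p(λ) = λ^2 + (6)λ + (8).
Solving p(λ) = 0 yields eigenvalues ≈ -4, -2. (A is shown rounded to 4 decimals, so these recover the underlying integer eigenvalues to within that precision.)
Verification: the trace of A = -6 equals the sum of eigenvalues -6, and det(A) ≈ 8.0000 matches the eigenvalue product 8.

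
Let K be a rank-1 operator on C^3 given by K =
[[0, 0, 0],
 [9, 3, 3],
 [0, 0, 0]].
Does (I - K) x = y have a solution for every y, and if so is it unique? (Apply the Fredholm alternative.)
(I - K) is invertible (det(I - K) = -2 ≠ 0), so for every y in C^3 the equation (I - K) x = y has a unique solution.

K has rank 1, so it is an outer product K = u v^T: every row of K is a multiple of one row vector. Reading off the entries, u = (0, -3, 0) and v = (-3, -1, -1) (row i of K equals u_i·v^T). A rank-one matrix u v^T satisfies K u = u (v·u) and kills the (2)-dimensional subspace v^⊥, so its characteristic polynomial is lambda^2 (lambda - v·u) with v·u = tr K = 3. Hence the eigenvalues of I - K are 1 (multiplicity 2) and 1 - (3) = -2, so det(I - K) = -2. (Direct check: I - K =
[[1, 0, 0],
 [-9, -2, -3],
 [0, 0, 1]]
has determinant -2.) The finite-dimensional Fredholm alternative says: either (I - K) is invertible, or ker(I - K) ≠ {0} and then range(I - K) = ker((I - K)^*)^⊥, with dim ker(I - K) = dim ker((I - K)^*). Since det(I - K) ≠ 0, 1 is not an eigenvalue of K and ker(I - K) = {0}, so we are in the first case: for every y there is a unique x = (I - K)^(-1) y. Explicitly, by the Sherman–Morrison formula, (I - u v^T)^(-1) = I + u v^T/(1 - v·u), i.e. (I - K)^(-1) = I + K/(-2).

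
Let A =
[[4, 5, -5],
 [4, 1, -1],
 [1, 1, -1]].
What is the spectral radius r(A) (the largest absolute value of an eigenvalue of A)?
r(A) = (4 + sqrt(76))/2 ≈ 6.3589

The eigenvalues of A are the roots of its characteristic polynomial. With M = A (coefficients from the trace, the sum of principal 2x2 minors, and det A):
  p(λ) = det(λ I - M) = λ^3 - 4λ^2 - 15λ.
The constant term is 0, so λ = 0 is a root. Dividing out λ leaves p(λ) = λ(λ^2 - 4λ - 15). For λ^2 - 4λ - 15 the discriminant is 76. It is nonnegative but not a perfect square, so the roots are real and irrational: λ = (4 ± sqrt(76))/2 ≈ 6.3589, -2.3589.
Thus the eigenvalues (to 4 decimals) are 6.3589 (modulus 6.3589); -2.3589 (modulus 2.3589); 0 (modulus 0). The spectral radius is the largest modulus: r(A) = (4 + sqrt(76))/2 ≈ 6.3589. (Cross-check: r(A) ≤ ||A||_2 ≈ 8.9656; equality holds whenever A is normal, though it can also hold for some non-normal A.)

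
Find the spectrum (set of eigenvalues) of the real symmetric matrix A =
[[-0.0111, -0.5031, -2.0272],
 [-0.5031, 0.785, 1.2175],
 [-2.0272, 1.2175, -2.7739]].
sigma(A) ≈ {-4, 0, 2}

A is real symmetric, so its spectrum consists of real eigenvalues. Expanding the characteristic polynomial of the displayed matrix gives
  det(λ I - A) = p(λ) = λ^3 + (2)λ^2 + (-8)λ + (0).
Solving p(λ) = 0 yields eigenvalues ≈ -4, 0, 2. (A is shown rounded to 4 decimals, so these recover the underlying integer eigenvalues to within that precision.)
Verification: the trace of A = -2 equals the sum of eigenvalues -2, and det(A) ≈ 0.0002 matches the eigenvalue product 0.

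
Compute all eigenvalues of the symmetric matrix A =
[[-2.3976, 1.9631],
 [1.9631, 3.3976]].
sigma(A) ≈ {-3, 4}

A is real symmetric, so its spectrum consists of real eigenvalues. Expanding the characteristic polynomial of the displayed matrix gives
  det(λ I - A) = p(λ) = λ^2 + (-1)λ + (-12).
Solving p(λ) = 0 yields eigenvalues ≈ -3, 4. (A is shown rounded to 4 decimals, so these recover the underlying integer eigenvalues to within that precision.)
Verification: the trace of A = 1 equals the sum of eigenvalues 1, and det(A) ≈ -11.9998 matches the eigenvalue product -12.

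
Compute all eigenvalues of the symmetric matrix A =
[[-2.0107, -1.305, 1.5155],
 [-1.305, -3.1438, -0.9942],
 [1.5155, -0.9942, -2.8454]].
sigma(A) ≈ {-4, 0} (-4 with multiplicity 2)

A is real symmetric, so its spectrum consists of real eigenvalues. Expanding the characteristic polynomial of the displayed matrix gives
  det(λ I - A) = p(λ) = λ^3 + (8)λ^2 + (16)λ + (0).
Solving p(λ) = 0 yields eigenvalues ≈ -4, -4, 0. (A is shown rounded to 4 decimals, so these recover the underlying integer eigenvalues to within that precision.)
Verification: the trace of A = -8 equals the sum of eigenvalues -8, and det(A) ≈ -0.0002 matches the eigenvalue product 0.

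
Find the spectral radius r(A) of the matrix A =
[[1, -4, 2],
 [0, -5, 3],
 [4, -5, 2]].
r(A) = (3 + sqrt(21))/2 ≈ 3.7913

The eigenvalues of A are the roots of its characteristic polynomial. With M = A (coefficients from the trace, the sum of principal 2x2 minors, and det A):
  p(λ) = det(λ I - M) = λ^3 + 2λ^2 - 6λ + 3.
By the rational root theorem any rational root is an integer divisor of 3. Testing λ = 1: p(1) = 1 + 2 - 6 + 3 = 0, so λ = 1 is a root. Dividing out (λ - 1) leaves p(λ) = (λ - 1)(λ^2 + 3λ - 3). For λ^2 + 3λ - 3 the discriminant is 21. It is nonnegative but not a perfect square, so the roots are real and irrational: λ = (-3 ± sqrt(21))/2 ≈ 0.7913, -3.7913.
Thus the eigenvalues (to 4 decimals) are 0.7913 (modulus 0.7913); -3.7913 (modulus 3.7913); 1 (modulus 1). The spectral radius is the largest modulus: r(A) = (3 + sqrt(21))/2 ≈ 3.7913. (Cross-check: r(A) ≤ ||A||_2 ≈ 9.5718; equality holds whenever A is normal, though it can also hold for some non-normal A.)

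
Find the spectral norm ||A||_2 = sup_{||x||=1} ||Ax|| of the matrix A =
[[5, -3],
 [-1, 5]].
||A||_2 = sqrt((60 + sqrt(1664))/2) ≈ 7.099 (= sqrt(largest eigenvalue of A^T A))

||A||_2 = sigma_max(A) = sqrt(lambda_max(A^T A)). Form the symmetric matrix M = A^T A =
[[26, -20],
 [-20, 34]].
Its characteristic polynomial (trace, determinant of M give the coefficients) is
  p(λ) = det(λ I - M) = λ^2 - 60λ + 484.
For λ^2 - 60λ + 484 the discriminant is 1664. It is nonnegative but not a perfect square, so the roots are real and irrational: λ = (60 ± sqrt(1664))/2 ≈ 50.3961, 9.6039.
So the eigenvalues of A^T A are ≈ 9.6039, 50.3961 (all ≥ 0, as they must be for A^T A). The largest is λ_max = (60 + sqrt(1664))/2 ≈ 50.3961, hence ||A||_2 = sqrt(λ_max) = sqrt((60 + sqrt(1664))/2) ≈ 7.099.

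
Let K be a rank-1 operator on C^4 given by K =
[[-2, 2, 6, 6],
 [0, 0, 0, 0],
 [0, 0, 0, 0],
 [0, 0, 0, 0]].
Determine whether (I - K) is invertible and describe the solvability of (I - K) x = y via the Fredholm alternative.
(I - K) is invertible (det(I - K) = 3 ≠ 0), so for every y in C^4 the equation (I - K) x = y has a unique solution.

K has rank 1, so it is an outer product K = u v^T: every row of K is a multiple of one row vector. Reading off the entries, u = (-2, 0, 0, 0) and v = (1, -1, -3, -3) (row i of K equals u_i·v^T). A rank-one matrix u v^T satisfies K u = u (v·u) and kills the (3)-dimensional subspace v^⊥, so its characteristic polynomial is lambda^3 (lambda - v·u) with v·u = tr K = -2. Hence the eigenvalues of I - K are 1 (multiplicity 3) and 1 - (-2) = 3, so det(I - K) = 3. (Direct check: I - K =
[[3, -2, -6, -6],
 [0, 1, 0, 0],
 [0, 0, 1, 0],
 [0, 0, 0, 1]]
has determinant 3.) The finite-dimensional Fredholm alternative says: either (I - K) is invertible, or ker(I - K) ≠ {0} and then range(I - K) = ker((I - K)^*)^⊥, with dim ker(I - K) = dim ker((I - K)^*). Since det(I - K) ≠ 0, 1 is not an eigenvalue of K and ker(I - K) = {0}, so we are in the first case: for every y there is a unique x = (I - K)^(-1) y. Explicitly, by the Sherman–Morrison formula, (I - u v^T)^(-1) = I + u v^T/(1 - v·u), i.e. (I - K)^(-1) = I + K/(3).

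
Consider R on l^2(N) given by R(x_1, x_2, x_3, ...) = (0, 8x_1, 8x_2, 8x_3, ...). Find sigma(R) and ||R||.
sigma(R) = closed disk {z in C : |z| ≤ 8}; ||R|| = 8

Note R = 8·U where U is the unit right shift (U x)_k = x_{k-1} (with x_0 := 0); so ||R|| = 8||U|| and sigma(R) = 8·sigma(U). ||R x||^2 = sum_{k≥1} |8x_k|^2 = 64||x||^2, so ||R|| = 8 and sigma(R) ⊂ {|z| ≤ 8}. For any |lambda| < 8, the equation (R - lambda I) x = 0 forces x_1 = 0, then 8x_k = lambda x_{k+1} ⇒ x = 0, so R has no eigenvalues. But (R - lambda I) is not surjective for |lambda| < 8: solving (R - lambda I) x = e_1 would require x_n proportional to (lambda/8)^(-n), which is not in l^2. So every |lambda| < 8 lies in the residual spectrum. The boundary |lambda| = 8 is in the approximate point spectrum (the spectrum is closed). Hence sigma(R) is the closed disk of radius 8.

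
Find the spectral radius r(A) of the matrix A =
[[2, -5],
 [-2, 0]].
r(A) = (2 + sqrt(44))/2 ≈ 4.3166

The eigenvalues of A are the roots of its characteristic polynomial. With M = A (coefficients from the trace and determinant):
  p(λ) = det(λ I - M) = λ^2 - 2λ - 10.
For λ^2 - 2λ - 10 the discriminant is 44. It is nonnegative but not a perfect square, so the roots are real and irrational: λ = (2 ± sqrt(44))/2 ≈ 4.3166, -2.3166.
Thus the eigenvalues (to 4 decimals) are 4.3166 (modulus 4.3166); -2.3166 (modulus 2.3166). The spectral radius is the largest modulus: r(A) = (2 + sqrt(44))/2 ≈ 4.3166. (Cross-check: r(A) ≤ ||A||_2 ≈ 5.4428; equality holds whenever A is normal, though it can also hold for some non-normal A.)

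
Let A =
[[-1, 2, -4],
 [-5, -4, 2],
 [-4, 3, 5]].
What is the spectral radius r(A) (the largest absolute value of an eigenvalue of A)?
r(A) ≈ 7.5701

The eigenvalues of A are the roots of its characteristic polynomial. With M = A (coefficients from the trace, the sum of principal 2x2 minors, and det A):
  p(λ) = det(λ I - M) = λ^3 - 33λ - 184.
No integer candidate from the rational root theorem (±divisors of 184) is a root, so the roots are irrational. The cubic discriminant is Δ = -770364 < 0, so there is one real root and a complex-conjugate pair. p(7) = -72 and p(8) = 64 have opposite signs, so a root lies in (7, 8); Newton's method refines it to λ ≈ 7.5701. Dividing out (λ - (7.5701)) leaves approximately λ^2 + 7.5701λ + 24.3062. For λ^2 + 7.5701λ + 24.3062 the discriminant is -39.9186. It is negative, so the remaining roots are the complex-conjugate pair λ ≈ -3.785 ± 3.1591i. Their product equals the constant term, so |λ|^2 ≈ 24.3062 and |λ| ≈ 4.9301.
Thus the eigenvalues (to 4 decimals) are 7.5701 (modulus 7.5701); -3.785 ± 3.1591i (modulus 4.9301). The spectral radius is the largest modulus: r(A) ≈ 7.5701. (Cross-check: r(A) ≤ ||A||_2 ≈ 8.3736; equality holds whenever A is normal, though it can also hold for some non-normal A.)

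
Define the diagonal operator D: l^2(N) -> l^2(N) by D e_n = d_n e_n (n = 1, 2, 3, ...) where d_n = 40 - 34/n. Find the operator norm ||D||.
||D|| = 40

For a diagonal operator on l^2 with entries d_n, ||D|| = sup_n |d_n|. Here d_1 = 6, d_2 = 23, ..., and d_n = 40 - 34/n increases monotonically toward 40. All terms lie in [6, 40), so |d_n| = d_n and the supremum is the limit 40, which is not attained by any individual d_n. Hence ||D|| = 40.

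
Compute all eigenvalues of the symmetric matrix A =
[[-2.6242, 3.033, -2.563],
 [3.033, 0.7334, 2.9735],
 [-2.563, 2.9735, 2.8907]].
sigma(A) ≈ {-6, 2, 5}

A is real symmetric, so its spectrum consists of real eigenvalues. Expanding the characteristic polynomial of the displayed matrix gives
  det(λ I - A) = p(λ) = λ^3 + (-1)λ^2 + (-32)λ + (60).
Solving p(λ) = 0 yields eigenvalues ≈ -6, 2, 5. (A is shown rounded to 4 decimals, so these recover the underlying integer eigenvalues to within that precision.)
Verification: the trace of A = 1 equals the sum of eigenvalues 1, and det(A) ≈ -60.0000 matches the eigenvalue product -60.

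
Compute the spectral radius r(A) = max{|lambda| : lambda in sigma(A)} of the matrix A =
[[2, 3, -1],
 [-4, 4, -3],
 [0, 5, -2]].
r(A) ≈ 4.6201

The eigenvalues of A are the roots of its characteristic polynomial. With M = A (coefficients from the trace, the sum of principal 2x2 minors, and det A):
  p(λ) = det(λ I - M) = λ^3 - 4λ^2 + 23λ - 10.
No integer candidate from the rational root theorem (±divisors of 10) is a root, so the roots are irrational. The cubic discriminant is Δ = -28904 < 0, so there is one real root and a complex-conjugate pair. p(0) = -10 and p(1) = 10 have opposite signs, so a root lies in (0, 1); Newton's method refines it to λ ≈ 0.4685. Dividing out (λ - (0.4685)) leaves approximately λ^2 - 3.5315λ + 21.3455. For λ^2 - 3.5315λ + 21.3455 the discriminant is -72.9106. It is negative, so the remaining roots are the complex-conjugate pair λ ≈ 1.7658 ± 4.2694i. Their product equals the constant term, so |λ|^2 ≈ 21.3455 and |λ| ≈ 4.6201.
Thus the eigenvalues (to 4 decimals) are 0.4685 (modulus 0.4685); 1.7658 ± 4.2694i (modulus 4.6201). The spectral radius is the largest modulus: r(A) ≈ 4.6201. (Cross-check: r(A) ≤ ||A||_2 ≈ 8.1675; equality holds whenever A is normal, though it can also hold for some non-normal A.)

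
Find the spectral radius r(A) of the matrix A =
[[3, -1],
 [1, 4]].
r(A) = sqrt(13) ≈ 3.6056

The eigenvalues of A are the roots of its characteristic polynomial. With M = A (coefficients from the trace and determinant):
  p(λ) = det(λ I - M) = λ^2 - 7λ + 13.
For λ^2 - 7λ + 13 the discriminant is -3. It is negative, so the roots are the complex-conjugate pair λ = 7/2 ± (sqrt(3)/2) i ≈ 3.5 ± 0.866i. For a conjugate pair the product of the roots equals the constant term, so |λ|^2 = 13 and |λ| = sqrt(13) ≈ 3.6056.
Thus the eigenvalues (to 4 decimals) are 3.5 ± 0.866i (modulus 3.6056). The spectral radius is the largest modulus: r(A) = sqrt(13) ≈ 3.6056. (Cross-check: r(A) ≤ ||A||_2 ≈ 4.1401; equality holds whenever A is normal, though it can also hold for some non-normal A.)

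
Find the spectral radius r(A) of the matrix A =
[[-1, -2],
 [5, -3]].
r(A) = sqrt(13) ≈ 3.6056

The eigenvalues of A are the roots of its characteristic polynomial. With M = A (coefficients from the trace and determinant):
  p(λ) = det(λ I - M) = λ^2 + 4λ + 13.
For λ^2 + 4λ + 13 the discriminant is -36. It is negative, so the roots are the complex-conjugate pair λ = -2 ± (sqrt(36)/2) i ≈ -2 ± 3i. For a conjugate pair the product of the roots equals the constant term, so |λ|^2 = 13 and |λ| = sqrt(13) ≈ 3.6056.
Thus the eigenvalues (to 4 decimals) are -2 ± 3i (modulus 3.6056). The spectral radius is the largest modulus: r(A) = sqrt(13) ≈ 3.6056. (Cross-check: r(A) ≤ ||A||_2 ≈ 5.8339; equality holds whenever A is normal, though it can also hold for some non-normal A.)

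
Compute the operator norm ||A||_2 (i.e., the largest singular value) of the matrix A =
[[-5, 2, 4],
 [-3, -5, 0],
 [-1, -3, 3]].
||A||_2 ≈ 7.4951 (= sqrt(largest eigenvalue of A^T A))

||A||_2 = sigma_max(A) = sqrt(lambda_max(A^T A)). Form the symmetric matrix M = A^T A =
[[35, 8, -23],
 [8, 38, -1],
 [-23, -1, 25]].
Its characteristic polynomial (trace, sum of principal 2x2 minors, determinant of M give the coefficients) is
  p(λ) = det(λ I - M) = λ^3 - 98λ^2 + 2561λ - 11881.
No integer candidate from the rational root theorem (±divisors of 11881) is a root, so the roots are irrational. The cubic discriminant is Δ = 935592729 > 0, so there are three distinct real roots. p(5) = -1401 and p(6) = 173 have opposite signs, so a root lies in (5, 6); Newton's method refines it to λ ≈ 5.8848. p(35) = 579 and p(36) = -37 have opposite signs, so a root lies in (35, 36); Newton's method refines it to λ ≈ 35.9391. p(56) = -177 and p(57) = 887 have opposite signs, so a root lies in (56, 57); Newton's method refines it to λ ≈ 56.1761. Check (Vieta): the three roots sum to 98, matching tr M = 98.
So the eigenvalues of A^T A are ≈ 5.8848, 35.9391, 56.1761 (all ≥ 0, as they must be for A^T A). The largest is λ_max ≈ 56.1761, hence ||A||_2 = sqrt(λ_max) ≈ 7.4951.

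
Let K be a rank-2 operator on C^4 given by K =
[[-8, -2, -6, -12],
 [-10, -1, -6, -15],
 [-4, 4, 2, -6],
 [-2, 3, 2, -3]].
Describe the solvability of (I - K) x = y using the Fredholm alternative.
(I - K) is invertible (det(I - K) = 35 ≠ 0), so for every y in C^4 the equation (I - K) x = y has a unique solution.

K has rank 2 and factors as K = U V^T = u1 v1^T + u2 v2^T with u1 = (-3, -3, 1, 1), v1 = (2, 1, 2, 3), u2 = (1, 2, 3, 2), v2 = (-2, 1, 0, -3) (multiplying out reproduces the displayed K). The nonzero eigenvalues of U V^T coincide with those of the 2 x 2 matrix G = V^T U = [[v1·u1, v1·u2], [v2·u1, v2·u2]] = [[-4, 16], [0, -6]], and by the Sylvester determinant identity det(I_4 - U V^T) = det(I_2 - V^T U) = det([[5, -16], [0, 7]]) = (5)(7) - (-16)(0) = 35. (Direct check: I - K =
[[9, 2, 6, 12],
 [10, 2, 6, 15],
 [4, -4, -1, 6],
 [2, -3, -2, 4]]
has determinant 35.) The finite-dimensional Fredholm alternative says: either (I - K) is invertible, or ker(I - K) ≠ {0} and then range(I - K) = ker((I - K)^*)^⊥, with dim ker(I - K) = dim ker((I - K)^*). Since det(I - K) ≠ 0, 1 is not an eigenvalue of K and ker(I - K) = {0}, so we are in the first case: for every y there is a unique x = (I - K)^(-1) y. (Explicitly, by the Woodbury identity, (I - U V^T)^(-1) = I + U (I_2 - G)^(-1) V^T.)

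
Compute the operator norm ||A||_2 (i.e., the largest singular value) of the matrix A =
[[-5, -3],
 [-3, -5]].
||A||_2 = 8 (= sqrt(largest eigenvalue of A^T A))

||A||_2 = sigma_max(A) = sqrt(lambda_max(A^T A)). Form the symmetric matrix M = A^T A =
[[34, 30],
 [30, 34]].
Its characteristic polynomial (trace, determinant of M give the coefficients) is
  p(λ) = det(λ I - M) = λ^2 - 68λ + 256.
For λ^2 - 68λ + 256 the discriminant is 3600. It is a perfect square (60^2), so the roots are rational: λ = (68 ± 60)/2 = 64, 4.
So the eigenvalues of A^T A are ≈ 4, 64 (all ≥ 0, as they must be for A^T A). The largest is λ_max = 64, hence ||A||_2 = sqrt(λ_max) = 8.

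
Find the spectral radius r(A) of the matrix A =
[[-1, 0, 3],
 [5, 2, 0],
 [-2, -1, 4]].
r(A) ≈ 3.6004

The eigenvalues of A are the roots of its characteristic polynomial. With M = A (coefficients from the trace, the sum of principal 2x2 minors, and det A):
  p(λ) = det(λ I - M) = λ^3 - 5λ^2 + 8λ + 11.
No integer candidate from the rational root theorem (±divisors of 11) is a root, so the roots are irrational. The cubic discriminant is Δ = -6135 < 0, so there is one real root and a complex-conjugate pair. p(-1) = -3 and p(0) = 11 have opposite signs, so a root lies in (-1, 0); Newton's method refines it to λ ≈ -0.8486. Dividing out (λ - (-0.8486)) leaves approximately λ^2 - 5.8486λ + 12.9629. For λ^2 - 5.8486λ + 12.9629 the discriminant is -17.646. It is negative, so the remaining roots are the complex-conjugate pair λ ≈ 2.9243 ± 2.1004i. Their product equals the constant term, so |λ|^2 ≈ 12.9629 and |λ| ≈ 3.6004.
Thus the eigenvalues (to 4 decimals) are -0.8486 (modulus 0.8486); 2.9243 ± 2.1004i (modulus 3.6004). The spectral radius is the largest modulus: r(A) ≈ 3.6004. (Cross-check: r(A) ≤ ||A||_2 ≈ 6.5271; equality holds whenever A is normal, though it can also hold for some non-normal A.)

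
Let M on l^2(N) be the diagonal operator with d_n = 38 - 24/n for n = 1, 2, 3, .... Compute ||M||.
||M|| = 38

For a diagonal operator on l^2 with entries d_n, ||M|| = sup_n |d_n|. Here d_1 = 14, d_2 = 26, ..., and d_n = 38 - 24/n increases monotonically toward 38. All terms lie in [14, 38), so |d_n| = d_n and the supremum is the limit 38, which is not attained by any individual d_n. Hence ||M|| = 38.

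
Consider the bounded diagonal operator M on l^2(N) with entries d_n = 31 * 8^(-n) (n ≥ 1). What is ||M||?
||M|| = 31/8 (attained at n = 1)

For M diagonal, ||M|| = sup_n |d_n|. The sequence d_n = 31 * 8^(-n) is positive and strictly decreasing (ratio 8^(-1) < 1), so the supremum is d_1 = 31/8. Hence ||M|| = 31/8.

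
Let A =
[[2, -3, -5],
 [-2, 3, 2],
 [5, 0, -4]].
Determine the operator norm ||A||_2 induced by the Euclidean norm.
||A||_2 ≈ 9.0752 (= sqrt(largest eigenvalue of A^T A))

||A||_2 = sigma_max(A) = sqrt(lambda_max(A^T A)). Form the symmetric matrix M = A^T A =
[[33, -12, -34],
 [-12, 18, 21],
 [-34, 21, 45]].
Its characteristic polynomial (trace, sum of principal 2x2 minors, determinant of M give the coefficients) is
  p(λ) = det(λ I - M) = λ^3 - 96λ^2 + 1148λ - 2025.
No integer candidate from the rational root theorem (±divisors of 2025) is a root, so the roots are irrational. The cubic discriminant is Δ = 2833991221 > 0, so there are three distinct real roots. p(2) = -105 and p(3) = 582 have opposite signs, so a root lies in (2, 3); Newton's method refines it to λ ≈ 2.1375. p(11) = 318 and p(12) = -345 have opposite signs, so a root lies in (11, 12); Newton's method refines it to λ ≈ 11.5028. p(82) = -2025 and p(83) = 3702 have opposite signs, so a root lies in (82, 83); Newton's method refines it to λ ≈ 82.3597. Check (Vieta): the three roots sum to 96, matching tr M = 96.
So the eigenvalues of A^T A are ≈ 2.1375, 11.5028, 82.3597 (all ≥ 0, as they must be for A^T A). The largest is λ_max ≈ 82.3597, hence ||A||_2 = sqrt(λ_max) ≈ 9.0752.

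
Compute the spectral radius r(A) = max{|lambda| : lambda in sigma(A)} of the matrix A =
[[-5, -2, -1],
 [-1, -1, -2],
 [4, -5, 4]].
r(A) ≈ 5.388

The eigenvalues of A are the roots of its characteristic polynomial. With M = A (coefficients from the trace, the sum of principal 2x2 minors, and det A):
  p(λ) = det(λ I - M) = λ^3 + 2λ^2 - 27λ - 69.
No integer candidate from the rational root theorem (±divisors of 69) is a root, so the roots are irrational. The cubic discriminant is Δ = 22377 > 0, so there are three distinct real roots. p(-5) = -9 and p(-4) = 7 have opposite signs, so a root lies in (-5, -4); Newton's method refines it to λ ≈ -4.6101. p(-3) = 3 and p(-2) = -15 have opposite signs, so a root lies in (-3, -2); Newton's method refines it to λ ≈ -2.7779. p(5) = -29 and p(6) = 57 have opposite signs, so a root lies in (5, 6); Newton's method refines it to λ ≈ 5.388. Check (Vieta): the three roots sum to -2, matching tr M = -2.
Thus the eigenvalues (to 4 decimals) are -4.6101 (modulus 4.6101); -2.7779 (modulus 2.7779); 5.388 (modulus 5.388). The spectral radius is the largest modulus: r(A) ≈ 5.388. (Cross-check: r(A) ≤ ||A||_2 ≈ 8.0413; equality holds whenever A is normal, though it can also hold for some non-normal A.)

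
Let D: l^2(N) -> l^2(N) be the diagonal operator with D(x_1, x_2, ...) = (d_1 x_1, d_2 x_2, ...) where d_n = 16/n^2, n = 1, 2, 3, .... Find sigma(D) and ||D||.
sigma(D) = {16/n^2 : n ≥ 1} ∪ {0}; ||D|| = 16

A bounded diagonal operator on l^2 with diagonal entries d_n has spectrum equal to the closure of {d_n : n ≥ 1}: every d_n is an eigenvalue (with eigenvector e_n), so {d_n} ⊂ sigma(D); the spectrum is closed, so its closure is too; and for lambda not in the closure, (D - lambda I) has bounded inverse (the diagonal entries 1/(d_n - lambda) are bounded). For our sequence d_n = 16/n^2, n = 1, 2, 3, ...:
  - {d_n} = {16/n^2 : n ≥ 1}; the only limit point is 0
  - closure = {16/n^2 : n ≥ 1} ∪ {0}
For the norm: a diagonal operator has ||D|| = sup_n |d_n|. Here d_n = 16/n^2 is positive and decreasing, so sup_n |d_n| = d_1 = 16. So ||D|| = 16.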